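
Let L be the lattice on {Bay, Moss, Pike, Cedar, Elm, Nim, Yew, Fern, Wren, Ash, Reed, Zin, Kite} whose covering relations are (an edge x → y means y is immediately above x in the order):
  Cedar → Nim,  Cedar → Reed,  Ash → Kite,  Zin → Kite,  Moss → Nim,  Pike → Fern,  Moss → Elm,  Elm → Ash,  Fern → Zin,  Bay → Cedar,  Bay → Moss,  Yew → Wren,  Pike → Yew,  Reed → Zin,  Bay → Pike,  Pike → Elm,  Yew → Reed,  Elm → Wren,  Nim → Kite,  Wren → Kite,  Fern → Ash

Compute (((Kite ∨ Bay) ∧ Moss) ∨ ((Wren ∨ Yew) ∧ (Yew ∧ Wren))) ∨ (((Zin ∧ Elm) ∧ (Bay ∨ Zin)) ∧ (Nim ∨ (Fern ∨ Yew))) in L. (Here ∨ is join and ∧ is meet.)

Kite ∨ Bay = Kite
Kite ∧ Moss = Moss
Wren ∨ Yew = Wren
Yew ∧ Wren = Yew
Wren ∧ Yew = Yew
Moss ∨ Yew = Wren
Zin ∧ Elm = Pike
Bay ∨ Zin = Zin
Pike ∧ Zin = Pike
Fern ∨ Yew = Zin
Nim ∨ Zin = Kite
Pike ∧ Kite = Pike
Wren ∨ Pike = Wren

Wren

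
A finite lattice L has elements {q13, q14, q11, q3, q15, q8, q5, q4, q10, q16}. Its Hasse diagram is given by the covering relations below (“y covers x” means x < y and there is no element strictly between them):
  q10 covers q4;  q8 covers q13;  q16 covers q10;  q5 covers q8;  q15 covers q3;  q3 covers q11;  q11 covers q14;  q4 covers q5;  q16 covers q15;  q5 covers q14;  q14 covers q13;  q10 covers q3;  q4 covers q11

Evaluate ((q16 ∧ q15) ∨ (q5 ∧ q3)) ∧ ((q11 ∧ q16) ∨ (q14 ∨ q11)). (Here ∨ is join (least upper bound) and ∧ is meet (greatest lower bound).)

q16 ∧ q15 = q15
q5 ∧ q3 = q14
q15 ∨ q14 = q15
q11 ∧ q16 = q11
q14 ∨ q11 = q11
q11 ∨ q11 = q11
q15 ∧ q11 = q11

q11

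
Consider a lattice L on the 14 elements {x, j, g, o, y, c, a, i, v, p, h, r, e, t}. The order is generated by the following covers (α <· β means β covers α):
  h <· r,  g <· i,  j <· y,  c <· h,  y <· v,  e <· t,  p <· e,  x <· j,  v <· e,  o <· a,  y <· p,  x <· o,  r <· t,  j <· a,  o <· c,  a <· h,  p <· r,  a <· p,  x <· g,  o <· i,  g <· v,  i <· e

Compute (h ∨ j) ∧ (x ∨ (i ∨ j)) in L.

h ∨ j = h
i ∨ j = e
x ∨ e = e
h ∧ e = a

a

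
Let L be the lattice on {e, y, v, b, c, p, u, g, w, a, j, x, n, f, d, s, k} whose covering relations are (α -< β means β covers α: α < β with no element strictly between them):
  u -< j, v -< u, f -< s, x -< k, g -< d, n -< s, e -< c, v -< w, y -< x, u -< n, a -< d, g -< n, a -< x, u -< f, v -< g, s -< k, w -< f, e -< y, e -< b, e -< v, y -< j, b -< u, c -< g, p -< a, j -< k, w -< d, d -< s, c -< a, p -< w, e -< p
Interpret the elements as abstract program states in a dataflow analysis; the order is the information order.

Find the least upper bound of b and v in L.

u

Common upper bounds of {b, v}: f, j, k, n, s, u.
The least among these is u.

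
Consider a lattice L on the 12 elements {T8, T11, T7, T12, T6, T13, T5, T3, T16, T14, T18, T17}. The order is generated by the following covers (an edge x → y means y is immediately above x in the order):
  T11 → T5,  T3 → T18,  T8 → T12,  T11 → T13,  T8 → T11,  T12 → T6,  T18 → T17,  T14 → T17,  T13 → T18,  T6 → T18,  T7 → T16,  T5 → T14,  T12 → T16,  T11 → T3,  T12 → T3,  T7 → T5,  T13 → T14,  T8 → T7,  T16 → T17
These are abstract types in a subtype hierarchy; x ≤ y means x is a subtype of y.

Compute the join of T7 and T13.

Common upper bounds of {T7, T13}: T14, T17.
The least among these is T14.

T14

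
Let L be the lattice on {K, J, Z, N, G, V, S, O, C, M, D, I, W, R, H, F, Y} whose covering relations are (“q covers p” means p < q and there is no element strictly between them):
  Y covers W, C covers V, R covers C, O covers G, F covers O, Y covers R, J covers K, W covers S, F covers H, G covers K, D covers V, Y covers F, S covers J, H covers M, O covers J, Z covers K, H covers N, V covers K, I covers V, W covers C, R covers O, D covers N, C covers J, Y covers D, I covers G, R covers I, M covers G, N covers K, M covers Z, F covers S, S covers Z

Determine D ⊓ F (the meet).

Common lower bounds of {D, F}: K, N.
The greatest among these is N.

N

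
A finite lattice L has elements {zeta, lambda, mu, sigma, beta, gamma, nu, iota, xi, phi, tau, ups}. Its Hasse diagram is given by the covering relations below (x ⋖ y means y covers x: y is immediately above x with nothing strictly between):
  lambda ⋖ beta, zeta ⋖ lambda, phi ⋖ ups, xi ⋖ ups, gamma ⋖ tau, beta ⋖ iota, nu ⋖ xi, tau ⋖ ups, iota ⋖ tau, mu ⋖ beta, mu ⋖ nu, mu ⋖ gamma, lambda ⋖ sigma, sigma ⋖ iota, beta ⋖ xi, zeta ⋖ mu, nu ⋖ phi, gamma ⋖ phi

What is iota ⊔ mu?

iota

Common upper bounds of {iota, mu}: iota, tau, ups.
The least among these is iota.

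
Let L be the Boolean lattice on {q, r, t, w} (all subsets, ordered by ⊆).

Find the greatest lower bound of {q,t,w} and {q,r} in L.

Under ⊆, meet is intersection: {q,t,w} ∩ {q,r} = {q}.

{q}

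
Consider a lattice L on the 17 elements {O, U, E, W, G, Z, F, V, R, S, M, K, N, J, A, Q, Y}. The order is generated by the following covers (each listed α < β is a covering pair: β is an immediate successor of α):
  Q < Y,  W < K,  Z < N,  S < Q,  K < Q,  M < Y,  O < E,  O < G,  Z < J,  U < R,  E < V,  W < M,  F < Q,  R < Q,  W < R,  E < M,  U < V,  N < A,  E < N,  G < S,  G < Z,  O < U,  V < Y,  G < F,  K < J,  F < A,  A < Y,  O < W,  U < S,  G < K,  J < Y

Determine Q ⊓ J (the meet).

K

Common lower bounds of {Q, J}: G, K, O, W.
The greatest among these is K.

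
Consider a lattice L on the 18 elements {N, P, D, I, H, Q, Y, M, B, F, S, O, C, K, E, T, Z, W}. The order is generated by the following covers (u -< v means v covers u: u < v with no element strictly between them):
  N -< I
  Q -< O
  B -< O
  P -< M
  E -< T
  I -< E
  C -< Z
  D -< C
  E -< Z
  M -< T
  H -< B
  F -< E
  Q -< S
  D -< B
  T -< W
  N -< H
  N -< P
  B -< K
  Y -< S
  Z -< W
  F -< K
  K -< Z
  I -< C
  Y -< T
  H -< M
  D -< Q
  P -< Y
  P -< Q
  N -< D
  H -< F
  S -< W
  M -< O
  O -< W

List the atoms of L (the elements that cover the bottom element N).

The atoms are exactly the elements that cover N: D, H, I, P.

D, H, I, P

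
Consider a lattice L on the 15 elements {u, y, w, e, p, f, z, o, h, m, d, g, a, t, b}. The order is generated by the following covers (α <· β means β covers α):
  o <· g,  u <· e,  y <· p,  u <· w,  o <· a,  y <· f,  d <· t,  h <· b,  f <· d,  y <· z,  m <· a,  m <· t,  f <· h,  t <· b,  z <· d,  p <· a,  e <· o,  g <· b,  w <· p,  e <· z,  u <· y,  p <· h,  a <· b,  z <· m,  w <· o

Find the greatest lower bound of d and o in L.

e

Common lower bounds of {d, o}: e, u.
The greatest among these is e.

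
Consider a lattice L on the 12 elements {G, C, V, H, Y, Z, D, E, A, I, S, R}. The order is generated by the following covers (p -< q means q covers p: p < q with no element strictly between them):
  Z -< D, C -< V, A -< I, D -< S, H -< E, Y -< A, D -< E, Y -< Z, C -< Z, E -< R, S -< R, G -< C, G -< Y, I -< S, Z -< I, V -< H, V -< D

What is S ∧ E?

Common lower bounds of {S, E}: C, D, G, V, Y, Z.
The greatest among these is D.

D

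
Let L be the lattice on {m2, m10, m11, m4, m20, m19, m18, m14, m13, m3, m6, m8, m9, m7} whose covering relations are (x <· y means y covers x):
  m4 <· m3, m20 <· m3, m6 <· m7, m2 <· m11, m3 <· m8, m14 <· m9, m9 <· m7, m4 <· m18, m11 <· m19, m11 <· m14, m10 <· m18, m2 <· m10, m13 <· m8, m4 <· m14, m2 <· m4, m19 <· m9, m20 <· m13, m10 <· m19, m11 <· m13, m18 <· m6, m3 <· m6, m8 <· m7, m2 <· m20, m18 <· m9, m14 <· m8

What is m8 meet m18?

Common lower bounds of {m8, m18}: m2, m4.
The greatest among these is m4.

m4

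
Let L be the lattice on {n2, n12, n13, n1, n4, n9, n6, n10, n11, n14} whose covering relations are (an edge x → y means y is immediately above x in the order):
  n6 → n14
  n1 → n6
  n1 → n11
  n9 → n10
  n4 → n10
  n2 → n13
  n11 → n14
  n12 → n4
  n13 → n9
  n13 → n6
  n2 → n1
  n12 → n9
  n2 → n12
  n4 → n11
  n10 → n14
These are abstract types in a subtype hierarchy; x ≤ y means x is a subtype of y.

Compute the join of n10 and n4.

Common upper bounds of {n10, n4}: n10, n14.
The least among these is n10.

n10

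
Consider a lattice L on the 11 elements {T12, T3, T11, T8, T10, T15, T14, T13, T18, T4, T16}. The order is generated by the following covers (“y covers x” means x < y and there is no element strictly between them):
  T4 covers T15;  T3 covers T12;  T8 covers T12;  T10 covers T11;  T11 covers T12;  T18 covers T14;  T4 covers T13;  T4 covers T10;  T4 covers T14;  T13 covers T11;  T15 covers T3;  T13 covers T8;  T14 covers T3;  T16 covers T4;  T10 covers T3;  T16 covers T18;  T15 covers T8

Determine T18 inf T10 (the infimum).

Common lower bounds of {T18, T10}: T12, T3.
The greatest among these is T3.

T3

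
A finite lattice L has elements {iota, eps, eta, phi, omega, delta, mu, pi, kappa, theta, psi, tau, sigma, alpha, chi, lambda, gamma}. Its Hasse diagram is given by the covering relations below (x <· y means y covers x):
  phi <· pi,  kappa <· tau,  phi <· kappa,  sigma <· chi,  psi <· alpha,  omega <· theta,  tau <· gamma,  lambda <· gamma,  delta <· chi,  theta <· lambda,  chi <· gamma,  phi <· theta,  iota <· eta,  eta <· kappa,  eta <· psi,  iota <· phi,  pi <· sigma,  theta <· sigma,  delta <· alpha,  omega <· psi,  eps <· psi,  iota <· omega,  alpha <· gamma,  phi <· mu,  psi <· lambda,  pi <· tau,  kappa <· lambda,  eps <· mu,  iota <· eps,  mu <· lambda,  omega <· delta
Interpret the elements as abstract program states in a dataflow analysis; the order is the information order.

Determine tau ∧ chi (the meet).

pi

Common lower bounds of {tau, chi}: iota, phi, pi.
The greatest among these is pi.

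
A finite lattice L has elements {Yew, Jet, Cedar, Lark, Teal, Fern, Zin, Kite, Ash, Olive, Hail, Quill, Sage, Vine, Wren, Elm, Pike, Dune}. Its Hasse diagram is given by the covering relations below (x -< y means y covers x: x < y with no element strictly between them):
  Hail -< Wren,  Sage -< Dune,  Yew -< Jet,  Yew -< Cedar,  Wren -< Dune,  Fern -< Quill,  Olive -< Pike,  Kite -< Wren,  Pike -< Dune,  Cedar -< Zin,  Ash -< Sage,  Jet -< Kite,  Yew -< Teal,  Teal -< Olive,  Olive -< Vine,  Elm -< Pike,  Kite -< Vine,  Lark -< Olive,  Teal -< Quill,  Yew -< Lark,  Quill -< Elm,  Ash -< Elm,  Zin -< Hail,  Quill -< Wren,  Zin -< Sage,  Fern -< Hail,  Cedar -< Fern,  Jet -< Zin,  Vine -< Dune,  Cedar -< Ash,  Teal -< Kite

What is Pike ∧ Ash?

Ash

Common lower bounds of {Pike, Ash}: Ash, Cedar, Yew.
The greatest among these is Ash.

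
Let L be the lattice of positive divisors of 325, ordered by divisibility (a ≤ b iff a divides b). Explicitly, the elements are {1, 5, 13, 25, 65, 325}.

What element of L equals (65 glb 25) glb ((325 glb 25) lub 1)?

65 ∧ 25 = 5
325 ∧ 25 = 25
25 ∨ 1 = 25
5 ∧ 25 = 5

5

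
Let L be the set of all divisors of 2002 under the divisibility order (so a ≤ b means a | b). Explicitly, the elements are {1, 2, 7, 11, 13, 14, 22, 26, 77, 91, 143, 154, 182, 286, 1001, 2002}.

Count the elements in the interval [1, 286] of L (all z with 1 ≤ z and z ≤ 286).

8

The interval [1, 286] = {1, 11, 13, 143, 2, 22, 26, 286}, which has 8 elements.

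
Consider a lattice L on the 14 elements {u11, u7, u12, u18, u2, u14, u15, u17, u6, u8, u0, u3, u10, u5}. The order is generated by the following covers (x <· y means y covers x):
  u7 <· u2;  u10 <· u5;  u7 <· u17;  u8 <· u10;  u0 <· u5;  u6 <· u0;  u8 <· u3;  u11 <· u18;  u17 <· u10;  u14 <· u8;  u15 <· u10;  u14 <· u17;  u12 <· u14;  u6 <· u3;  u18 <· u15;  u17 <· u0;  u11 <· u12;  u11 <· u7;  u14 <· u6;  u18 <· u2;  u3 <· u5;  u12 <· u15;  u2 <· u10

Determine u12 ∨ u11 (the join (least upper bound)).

Common upper bounds of {u12, u11}: u0, u10, u12, u14, u15, u17, u3, u5, u6, u8.
The least among these is u12.

u12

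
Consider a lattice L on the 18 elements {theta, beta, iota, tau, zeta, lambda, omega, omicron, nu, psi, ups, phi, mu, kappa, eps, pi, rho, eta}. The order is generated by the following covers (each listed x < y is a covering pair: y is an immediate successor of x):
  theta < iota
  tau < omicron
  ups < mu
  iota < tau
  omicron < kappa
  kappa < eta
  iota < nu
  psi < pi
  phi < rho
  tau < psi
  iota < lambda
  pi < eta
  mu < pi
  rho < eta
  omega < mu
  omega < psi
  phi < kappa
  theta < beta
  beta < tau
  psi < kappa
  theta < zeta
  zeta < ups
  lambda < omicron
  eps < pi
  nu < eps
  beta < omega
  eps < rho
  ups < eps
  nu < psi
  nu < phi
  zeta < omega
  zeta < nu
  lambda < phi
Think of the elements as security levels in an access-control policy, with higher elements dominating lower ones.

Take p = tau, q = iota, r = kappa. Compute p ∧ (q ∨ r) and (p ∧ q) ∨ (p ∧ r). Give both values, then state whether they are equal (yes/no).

q ∨ r = kappa, so p ∧ (q ∨ r) = tau ∧ kappa = tau.
p ∧ q = iota and p ∧ r = tau, so (p ∧ q) ∨ (p ∧ r) = iota ∨ tau = tau.
Equal: yes.

tau; tau; yes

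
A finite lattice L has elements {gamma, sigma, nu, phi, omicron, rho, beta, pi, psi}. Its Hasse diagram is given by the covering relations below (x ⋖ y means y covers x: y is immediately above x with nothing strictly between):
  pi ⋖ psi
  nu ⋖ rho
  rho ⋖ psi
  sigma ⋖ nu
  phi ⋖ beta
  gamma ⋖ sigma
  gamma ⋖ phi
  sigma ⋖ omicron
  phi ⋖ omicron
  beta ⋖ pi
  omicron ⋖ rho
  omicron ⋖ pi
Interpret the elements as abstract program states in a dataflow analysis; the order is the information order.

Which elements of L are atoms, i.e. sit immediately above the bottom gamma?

phi, sigma

The atoms are exactly the elements that cover gamma: phi, sigma.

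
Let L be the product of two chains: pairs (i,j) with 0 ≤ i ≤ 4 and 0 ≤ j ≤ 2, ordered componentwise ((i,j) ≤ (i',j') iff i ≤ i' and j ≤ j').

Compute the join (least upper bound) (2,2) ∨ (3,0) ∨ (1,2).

(3,2)

In a product of chains, the join is componentwise max, giving (3,2).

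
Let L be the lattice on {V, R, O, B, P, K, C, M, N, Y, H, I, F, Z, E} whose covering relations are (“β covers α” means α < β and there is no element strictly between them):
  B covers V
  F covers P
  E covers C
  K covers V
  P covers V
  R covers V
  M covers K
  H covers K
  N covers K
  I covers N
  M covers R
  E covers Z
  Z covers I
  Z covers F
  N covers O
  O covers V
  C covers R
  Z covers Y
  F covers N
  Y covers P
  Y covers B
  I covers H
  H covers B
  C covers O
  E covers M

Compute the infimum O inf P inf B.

V

Common lower bounds of {O, P, B}: V.
The greatest among these is V.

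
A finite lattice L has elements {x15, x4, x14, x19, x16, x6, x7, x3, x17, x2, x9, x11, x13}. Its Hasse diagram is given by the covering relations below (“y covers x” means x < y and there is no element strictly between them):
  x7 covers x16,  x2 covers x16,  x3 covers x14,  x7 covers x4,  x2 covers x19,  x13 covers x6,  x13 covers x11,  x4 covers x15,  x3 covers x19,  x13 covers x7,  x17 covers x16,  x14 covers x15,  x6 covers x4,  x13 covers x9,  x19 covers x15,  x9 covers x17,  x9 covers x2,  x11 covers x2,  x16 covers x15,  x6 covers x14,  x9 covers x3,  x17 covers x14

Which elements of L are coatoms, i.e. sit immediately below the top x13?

The coatoms are exactly the elements covered by x13: x11, x6, x7, x9.

x11, x6, x7, x9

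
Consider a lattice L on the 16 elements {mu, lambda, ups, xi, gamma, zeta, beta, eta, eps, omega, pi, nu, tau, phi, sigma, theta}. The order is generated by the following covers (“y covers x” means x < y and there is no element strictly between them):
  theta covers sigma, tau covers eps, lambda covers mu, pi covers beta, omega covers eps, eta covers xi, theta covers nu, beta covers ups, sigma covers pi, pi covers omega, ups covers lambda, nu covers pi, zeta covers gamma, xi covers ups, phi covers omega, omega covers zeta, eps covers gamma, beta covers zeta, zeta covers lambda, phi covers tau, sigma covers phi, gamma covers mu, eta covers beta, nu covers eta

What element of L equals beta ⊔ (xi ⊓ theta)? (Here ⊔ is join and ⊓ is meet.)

xi ∧ theta = xi
beta ∨ xi = eta

eta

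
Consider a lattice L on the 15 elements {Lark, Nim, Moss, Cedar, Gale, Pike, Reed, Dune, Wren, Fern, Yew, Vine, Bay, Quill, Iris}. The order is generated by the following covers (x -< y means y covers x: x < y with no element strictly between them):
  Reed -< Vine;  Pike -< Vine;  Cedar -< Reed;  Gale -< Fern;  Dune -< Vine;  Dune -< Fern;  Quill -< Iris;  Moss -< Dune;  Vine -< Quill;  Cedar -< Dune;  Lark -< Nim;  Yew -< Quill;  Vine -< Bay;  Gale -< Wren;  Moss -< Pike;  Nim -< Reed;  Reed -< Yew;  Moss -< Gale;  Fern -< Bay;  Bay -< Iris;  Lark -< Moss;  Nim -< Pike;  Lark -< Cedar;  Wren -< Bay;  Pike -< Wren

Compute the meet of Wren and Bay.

Common lower bounds of {Wren, Bay}: Gale, Lark, Moss, Nim, Pike, Wren.
The greatest among these is Wren.

Wren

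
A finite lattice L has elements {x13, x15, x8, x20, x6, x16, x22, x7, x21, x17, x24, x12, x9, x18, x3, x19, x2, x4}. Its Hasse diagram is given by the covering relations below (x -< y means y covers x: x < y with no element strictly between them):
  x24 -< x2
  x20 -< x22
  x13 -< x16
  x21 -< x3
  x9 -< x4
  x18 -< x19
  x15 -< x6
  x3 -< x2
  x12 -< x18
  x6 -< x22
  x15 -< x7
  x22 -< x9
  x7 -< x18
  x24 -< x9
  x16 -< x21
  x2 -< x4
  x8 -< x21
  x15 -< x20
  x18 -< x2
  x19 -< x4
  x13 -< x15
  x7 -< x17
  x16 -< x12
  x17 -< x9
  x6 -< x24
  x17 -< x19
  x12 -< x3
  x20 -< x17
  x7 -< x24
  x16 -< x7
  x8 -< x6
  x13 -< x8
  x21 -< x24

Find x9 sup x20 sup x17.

x9

Common upper bounds of {x9, x20, x17}: x4, x9.
The least among these is x9.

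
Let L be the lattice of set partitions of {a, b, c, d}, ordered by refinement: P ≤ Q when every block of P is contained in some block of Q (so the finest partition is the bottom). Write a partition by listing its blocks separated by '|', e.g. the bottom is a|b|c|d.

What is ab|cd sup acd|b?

The join of ab|cd and acd|b merges any blocks that overlap across the partitions, giving abcd.

abcd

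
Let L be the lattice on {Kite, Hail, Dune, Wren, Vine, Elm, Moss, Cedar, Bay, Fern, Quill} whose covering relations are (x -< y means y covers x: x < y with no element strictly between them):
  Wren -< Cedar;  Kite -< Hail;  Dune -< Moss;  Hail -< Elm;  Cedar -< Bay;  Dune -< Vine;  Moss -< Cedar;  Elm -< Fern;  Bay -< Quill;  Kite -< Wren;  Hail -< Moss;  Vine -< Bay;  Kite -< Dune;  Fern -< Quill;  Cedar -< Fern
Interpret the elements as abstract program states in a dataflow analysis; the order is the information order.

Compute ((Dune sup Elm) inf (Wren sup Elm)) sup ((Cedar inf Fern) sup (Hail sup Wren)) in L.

Fern

Dune ∨ Elm = Fern
Wren ∨ Elm = Fern
Fern ∧ Fern = Fern
Cedar ∧ Fern = Cedar
Hail ∨ Wren = Cedar
Cedar ∨ Cedar = Cedar
Fern ∨ Cedar = Fern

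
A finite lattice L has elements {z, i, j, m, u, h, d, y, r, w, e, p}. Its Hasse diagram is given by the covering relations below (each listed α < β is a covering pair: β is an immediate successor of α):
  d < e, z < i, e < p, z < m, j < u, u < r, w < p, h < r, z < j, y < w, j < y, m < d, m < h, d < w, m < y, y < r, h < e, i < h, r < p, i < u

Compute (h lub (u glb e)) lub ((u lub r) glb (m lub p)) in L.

r

u ∧ e = i
h ∨ i = h
u ∨ r = r
m ∨ p = p
r ∧ p = r
h ∨ r = r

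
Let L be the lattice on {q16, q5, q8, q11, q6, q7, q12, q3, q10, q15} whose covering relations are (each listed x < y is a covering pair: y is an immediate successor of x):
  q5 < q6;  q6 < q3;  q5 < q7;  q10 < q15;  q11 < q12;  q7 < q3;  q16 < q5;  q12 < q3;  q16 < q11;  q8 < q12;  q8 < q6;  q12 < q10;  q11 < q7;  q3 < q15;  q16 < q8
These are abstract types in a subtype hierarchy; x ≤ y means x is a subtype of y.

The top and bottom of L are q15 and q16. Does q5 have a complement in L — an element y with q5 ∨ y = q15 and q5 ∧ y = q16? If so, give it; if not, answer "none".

q10

Need y with q5 ∨ y = q15 and q5 ∧ y = q16.
Checking each element gives: q10.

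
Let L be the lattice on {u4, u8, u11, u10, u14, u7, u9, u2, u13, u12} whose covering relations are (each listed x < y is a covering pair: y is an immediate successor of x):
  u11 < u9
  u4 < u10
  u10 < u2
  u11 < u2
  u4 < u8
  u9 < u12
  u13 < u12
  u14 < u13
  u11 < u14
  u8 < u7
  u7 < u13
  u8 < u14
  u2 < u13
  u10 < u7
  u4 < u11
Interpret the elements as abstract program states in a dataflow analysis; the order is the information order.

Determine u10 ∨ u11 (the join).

u2

Common upper bounds of {u10, u11}: u12, u13, u2.
The least among these is u2.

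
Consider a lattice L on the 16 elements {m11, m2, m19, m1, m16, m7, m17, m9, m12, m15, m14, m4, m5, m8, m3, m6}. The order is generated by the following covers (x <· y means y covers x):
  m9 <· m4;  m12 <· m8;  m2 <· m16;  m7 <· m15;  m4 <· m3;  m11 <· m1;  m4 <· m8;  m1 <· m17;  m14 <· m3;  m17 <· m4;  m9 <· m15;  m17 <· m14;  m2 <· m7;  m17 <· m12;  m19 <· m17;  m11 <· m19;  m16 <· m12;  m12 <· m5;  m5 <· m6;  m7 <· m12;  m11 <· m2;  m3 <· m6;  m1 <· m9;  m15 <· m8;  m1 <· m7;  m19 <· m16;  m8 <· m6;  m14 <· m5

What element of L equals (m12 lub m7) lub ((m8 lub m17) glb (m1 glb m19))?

m12

m12 ∨ m7 = m12
m8 ∨ m17 = m8
m1 ∧ m19 = m11
m8 ∧ m11 = m11
m12 ∨ m11 = m12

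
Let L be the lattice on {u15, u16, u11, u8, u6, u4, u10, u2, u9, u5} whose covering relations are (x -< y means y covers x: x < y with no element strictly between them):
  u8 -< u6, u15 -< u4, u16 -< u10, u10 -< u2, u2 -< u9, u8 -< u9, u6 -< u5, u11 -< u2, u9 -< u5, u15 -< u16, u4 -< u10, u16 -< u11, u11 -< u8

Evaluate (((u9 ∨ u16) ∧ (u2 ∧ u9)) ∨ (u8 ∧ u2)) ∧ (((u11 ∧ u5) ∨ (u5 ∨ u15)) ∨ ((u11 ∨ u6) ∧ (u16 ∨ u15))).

u2

u9 ∨ u16 = u9
u2 ∧ u9 = u2
u9 ∧ u2 = u2
u8 ∧ u2 = u11
u2 ∨ u11 = u2
u11 ∧ u5 = u11
u5 ∨ u15 = u5
u11 ∨ u5 = u5
u11 ∨ u6 = u6
u16 ∨ u15 = u16
u6 ∧ u16 = u16
u5 ∨ u16 = u5
u2 ∧ u5 = u2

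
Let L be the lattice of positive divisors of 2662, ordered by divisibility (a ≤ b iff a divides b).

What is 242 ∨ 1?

242

Common upper bounds of {242, 1}: 242, 2662.
The least among these is 242.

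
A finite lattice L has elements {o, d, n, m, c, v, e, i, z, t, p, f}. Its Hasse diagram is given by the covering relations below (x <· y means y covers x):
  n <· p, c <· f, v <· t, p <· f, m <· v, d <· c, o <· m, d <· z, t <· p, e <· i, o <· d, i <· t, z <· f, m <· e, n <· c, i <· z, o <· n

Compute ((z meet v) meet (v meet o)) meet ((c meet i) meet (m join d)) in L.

o

z ∧ v = m
v ∧ o = o
m ∧ o = o
c ∧ i = o
m ∨ d = z
o ∧ z = o
o ∧ o = o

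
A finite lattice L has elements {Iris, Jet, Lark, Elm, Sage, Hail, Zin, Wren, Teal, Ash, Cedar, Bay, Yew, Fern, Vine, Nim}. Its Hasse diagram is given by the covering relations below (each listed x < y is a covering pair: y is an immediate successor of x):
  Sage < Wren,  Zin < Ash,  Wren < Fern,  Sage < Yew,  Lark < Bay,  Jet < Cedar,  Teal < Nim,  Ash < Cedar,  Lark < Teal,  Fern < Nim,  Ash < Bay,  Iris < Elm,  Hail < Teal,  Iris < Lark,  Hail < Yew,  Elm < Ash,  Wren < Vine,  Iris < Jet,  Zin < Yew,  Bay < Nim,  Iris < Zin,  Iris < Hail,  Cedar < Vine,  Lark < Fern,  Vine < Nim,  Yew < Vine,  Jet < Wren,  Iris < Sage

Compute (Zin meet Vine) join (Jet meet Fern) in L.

Cedar

Zin ∧ Vine = Zin
Jet ∧ Fern = Jet
Zin ∨ Jet = Cedar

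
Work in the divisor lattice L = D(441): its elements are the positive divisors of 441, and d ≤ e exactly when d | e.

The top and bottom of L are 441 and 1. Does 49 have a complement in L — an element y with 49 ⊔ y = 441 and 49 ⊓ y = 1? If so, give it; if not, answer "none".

9

Need y with 49 ∨ y = 441 and 49 ∧ y = 1.
Checking each element gives: 9.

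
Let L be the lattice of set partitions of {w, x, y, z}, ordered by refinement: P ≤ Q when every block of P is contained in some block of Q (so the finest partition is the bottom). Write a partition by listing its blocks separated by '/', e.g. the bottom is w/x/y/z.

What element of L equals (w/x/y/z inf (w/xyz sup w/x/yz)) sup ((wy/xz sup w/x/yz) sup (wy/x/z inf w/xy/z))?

w/xyz ∨ w/x/yz = w/xyz
w/x/y/z ∧ w/xyz = w/x/y/z
wy/xz ∨ w/x/yz = wxyz
wy/x/z ∧ w/xy/z = w/x/y/z
wxyz ∨ w/x/y/z = wxyz
w/x/y/z ∨ wxyz = wxyz

wxyz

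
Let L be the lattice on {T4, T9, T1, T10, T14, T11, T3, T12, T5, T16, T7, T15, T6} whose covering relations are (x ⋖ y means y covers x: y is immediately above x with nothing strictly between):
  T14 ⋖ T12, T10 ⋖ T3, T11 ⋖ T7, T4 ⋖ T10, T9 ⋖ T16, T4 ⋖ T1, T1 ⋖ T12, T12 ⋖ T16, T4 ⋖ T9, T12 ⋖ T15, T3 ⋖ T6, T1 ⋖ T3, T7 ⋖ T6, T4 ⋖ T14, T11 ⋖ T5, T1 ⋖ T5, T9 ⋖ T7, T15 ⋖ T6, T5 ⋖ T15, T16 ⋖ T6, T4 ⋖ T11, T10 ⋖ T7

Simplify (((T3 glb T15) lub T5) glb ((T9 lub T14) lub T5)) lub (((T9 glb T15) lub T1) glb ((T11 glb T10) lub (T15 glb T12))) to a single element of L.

T5

T3 ∧ T15 = T1
T1 ∨ T5 = T5
T9 ∨ T14 = T16
T16 ∨ T5 = T6
T5 ∧ T6 = T5
T9 ∧ T15 = T4
T4 ∨ T1 = T1
T11 ∧ T10 = T4
T15 ∧ T12 = T12
T4 ∨ T12 = T12
T1 ∧ T12 = T1
T5 ∨ T1 = T5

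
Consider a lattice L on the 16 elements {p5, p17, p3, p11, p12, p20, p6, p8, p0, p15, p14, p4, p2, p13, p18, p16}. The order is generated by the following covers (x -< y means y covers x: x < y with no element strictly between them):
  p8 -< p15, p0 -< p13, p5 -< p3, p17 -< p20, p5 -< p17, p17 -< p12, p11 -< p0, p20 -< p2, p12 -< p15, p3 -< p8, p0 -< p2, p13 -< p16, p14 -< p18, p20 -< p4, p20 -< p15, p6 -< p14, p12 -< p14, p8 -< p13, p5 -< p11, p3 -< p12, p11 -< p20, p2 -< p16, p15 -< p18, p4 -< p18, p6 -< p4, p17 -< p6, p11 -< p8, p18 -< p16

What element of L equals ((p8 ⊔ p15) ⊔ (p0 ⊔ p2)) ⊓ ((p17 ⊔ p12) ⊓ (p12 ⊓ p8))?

p3

p8 ∨ p15 = p15
p0 ∨ p2 = p2
p15 ∨ p2 = p16
p17 ∨ p12 = p12
p12 ∧ p8 = p3
p12 ∧ p3 = p3
p16 ∧ p3 = p3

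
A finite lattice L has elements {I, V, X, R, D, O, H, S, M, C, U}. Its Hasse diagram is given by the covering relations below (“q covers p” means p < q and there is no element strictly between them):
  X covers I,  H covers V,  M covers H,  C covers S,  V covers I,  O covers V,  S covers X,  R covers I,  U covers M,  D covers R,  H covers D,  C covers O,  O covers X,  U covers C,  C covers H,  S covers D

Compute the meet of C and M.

H

Common lower bounds of {C, M}: D, H, I, R, V.
The greatest among these is H.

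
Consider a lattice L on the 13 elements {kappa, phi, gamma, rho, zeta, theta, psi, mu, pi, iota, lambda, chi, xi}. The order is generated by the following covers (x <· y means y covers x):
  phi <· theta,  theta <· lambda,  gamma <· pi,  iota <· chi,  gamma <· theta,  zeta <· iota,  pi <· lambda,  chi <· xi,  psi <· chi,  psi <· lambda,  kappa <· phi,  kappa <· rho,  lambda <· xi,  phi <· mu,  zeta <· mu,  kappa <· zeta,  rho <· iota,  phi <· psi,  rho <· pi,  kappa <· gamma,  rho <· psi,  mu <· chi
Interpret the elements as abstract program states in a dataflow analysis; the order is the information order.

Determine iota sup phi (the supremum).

Common upper bounds of {iota, phi}: chi, xi.
The least among these is chi.

chi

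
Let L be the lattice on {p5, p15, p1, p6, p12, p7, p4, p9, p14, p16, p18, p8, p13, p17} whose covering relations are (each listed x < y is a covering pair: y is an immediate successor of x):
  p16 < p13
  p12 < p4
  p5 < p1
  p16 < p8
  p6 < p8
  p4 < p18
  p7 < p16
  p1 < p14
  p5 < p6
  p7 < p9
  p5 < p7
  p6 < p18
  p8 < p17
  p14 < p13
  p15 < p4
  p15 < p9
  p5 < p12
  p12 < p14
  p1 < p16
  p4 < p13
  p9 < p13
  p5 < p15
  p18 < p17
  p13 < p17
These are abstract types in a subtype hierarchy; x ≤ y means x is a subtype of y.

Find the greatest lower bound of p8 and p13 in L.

p16

Common lower bounds of {p8, p13}: p1, p16, p5, p7.
The greatest among these is p16.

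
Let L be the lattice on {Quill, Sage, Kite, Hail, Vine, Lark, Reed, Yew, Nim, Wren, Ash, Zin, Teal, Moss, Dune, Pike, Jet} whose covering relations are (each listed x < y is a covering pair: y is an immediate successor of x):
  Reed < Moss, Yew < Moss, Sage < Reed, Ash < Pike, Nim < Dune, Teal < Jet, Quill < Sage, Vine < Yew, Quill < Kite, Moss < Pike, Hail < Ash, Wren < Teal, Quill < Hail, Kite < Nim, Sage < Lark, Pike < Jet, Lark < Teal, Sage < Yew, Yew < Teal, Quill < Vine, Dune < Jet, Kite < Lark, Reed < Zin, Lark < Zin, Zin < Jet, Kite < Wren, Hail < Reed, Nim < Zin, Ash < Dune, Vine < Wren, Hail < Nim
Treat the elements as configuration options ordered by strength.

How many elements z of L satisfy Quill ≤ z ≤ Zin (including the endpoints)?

The interval [Quill, Zin] = {Hail, Kite, Lark, Nim, Quill, Reed, Sage, Zin}, which has 8 elements.

8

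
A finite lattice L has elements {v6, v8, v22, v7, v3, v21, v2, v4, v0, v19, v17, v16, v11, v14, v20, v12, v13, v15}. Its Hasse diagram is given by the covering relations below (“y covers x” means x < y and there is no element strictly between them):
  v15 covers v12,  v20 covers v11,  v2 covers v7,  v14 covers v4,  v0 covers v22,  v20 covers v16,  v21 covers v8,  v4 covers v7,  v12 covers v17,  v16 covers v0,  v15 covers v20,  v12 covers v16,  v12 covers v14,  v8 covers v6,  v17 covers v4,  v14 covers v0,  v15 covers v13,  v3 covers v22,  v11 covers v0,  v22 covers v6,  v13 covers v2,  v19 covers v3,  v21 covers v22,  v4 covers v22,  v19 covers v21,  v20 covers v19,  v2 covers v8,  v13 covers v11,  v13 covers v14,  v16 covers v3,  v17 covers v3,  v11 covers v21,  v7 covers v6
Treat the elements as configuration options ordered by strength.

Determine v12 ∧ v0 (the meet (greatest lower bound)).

Common lower bounds of {v12, v0}: v0, v22, v6.
The greatest among these is v0.

v0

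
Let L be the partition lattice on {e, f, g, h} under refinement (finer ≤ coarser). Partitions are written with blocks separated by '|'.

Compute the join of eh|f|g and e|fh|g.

The join of eh|f|g and e|fh|g merges any blocks that overlap across the partitions, giving efh|g.

efh|g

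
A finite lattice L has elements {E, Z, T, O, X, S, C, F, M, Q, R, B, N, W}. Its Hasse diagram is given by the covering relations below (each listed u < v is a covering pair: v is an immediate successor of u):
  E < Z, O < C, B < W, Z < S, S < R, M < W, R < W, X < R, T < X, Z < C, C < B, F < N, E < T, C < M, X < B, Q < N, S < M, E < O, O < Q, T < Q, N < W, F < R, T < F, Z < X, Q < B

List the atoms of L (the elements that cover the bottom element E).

The atoms are exactly the elements that cover E: O, T, Z.

O, T, Z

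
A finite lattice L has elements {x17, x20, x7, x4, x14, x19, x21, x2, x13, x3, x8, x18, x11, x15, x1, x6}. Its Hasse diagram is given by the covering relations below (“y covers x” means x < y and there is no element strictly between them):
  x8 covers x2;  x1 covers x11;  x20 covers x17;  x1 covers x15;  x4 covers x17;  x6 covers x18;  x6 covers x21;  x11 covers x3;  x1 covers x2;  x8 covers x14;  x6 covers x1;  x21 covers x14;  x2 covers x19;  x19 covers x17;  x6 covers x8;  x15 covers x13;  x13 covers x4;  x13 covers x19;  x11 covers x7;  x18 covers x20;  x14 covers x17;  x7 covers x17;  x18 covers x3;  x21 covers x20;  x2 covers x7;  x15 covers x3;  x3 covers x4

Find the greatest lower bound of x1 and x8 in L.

Common lower bounds of {x1, x8}: x17, x19, x2, x7.
The greatest among these is x2.

x2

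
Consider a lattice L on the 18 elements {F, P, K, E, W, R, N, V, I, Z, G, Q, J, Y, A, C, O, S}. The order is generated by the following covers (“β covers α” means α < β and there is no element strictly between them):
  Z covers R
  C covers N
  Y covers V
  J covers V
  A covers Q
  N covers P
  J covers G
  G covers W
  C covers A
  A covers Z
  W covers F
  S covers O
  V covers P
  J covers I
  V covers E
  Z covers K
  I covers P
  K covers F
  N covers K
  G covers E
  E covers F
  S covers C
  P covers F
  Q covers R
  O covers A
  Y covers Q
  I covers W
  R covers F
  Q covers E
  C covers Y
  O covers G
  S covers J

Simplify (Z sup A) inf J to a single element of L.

E

Z ∨ A = A
A ∧ J = E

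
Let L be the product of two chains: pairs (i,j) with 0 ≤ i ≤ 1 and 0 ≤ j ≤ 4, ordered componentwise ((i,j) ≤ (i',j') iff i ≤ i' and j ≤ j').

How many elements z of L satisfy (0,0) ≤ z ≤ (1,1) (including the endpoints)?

The interval [(0,0), (1,1)] = {(0,0), (0,1), (1,0), (1,1)}, which has 4 elements.

4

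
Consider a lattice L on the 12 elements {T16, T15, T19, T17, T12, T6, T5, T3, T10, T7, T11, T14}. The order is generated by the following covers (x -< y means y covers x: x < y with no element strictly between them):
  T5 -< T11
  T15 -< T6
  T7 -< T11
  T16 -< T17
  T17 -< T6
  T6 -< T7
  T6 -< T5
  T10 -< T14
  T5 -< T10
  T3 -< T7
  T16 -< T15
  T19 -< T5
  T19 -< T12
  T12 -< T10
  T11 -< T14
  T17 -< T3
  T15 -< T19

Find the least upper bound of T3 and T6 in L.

T7

Common upper bounds of {T3, T6}: T11, T14, T7.
The least among these is T7.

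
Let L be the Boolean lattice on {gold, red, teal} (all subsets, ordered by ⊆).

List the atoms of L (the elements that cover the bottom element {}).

{gold}, {red}, {teal}

The atoms are exactly the elements that cover {}: {gold}, {red}, {teal}.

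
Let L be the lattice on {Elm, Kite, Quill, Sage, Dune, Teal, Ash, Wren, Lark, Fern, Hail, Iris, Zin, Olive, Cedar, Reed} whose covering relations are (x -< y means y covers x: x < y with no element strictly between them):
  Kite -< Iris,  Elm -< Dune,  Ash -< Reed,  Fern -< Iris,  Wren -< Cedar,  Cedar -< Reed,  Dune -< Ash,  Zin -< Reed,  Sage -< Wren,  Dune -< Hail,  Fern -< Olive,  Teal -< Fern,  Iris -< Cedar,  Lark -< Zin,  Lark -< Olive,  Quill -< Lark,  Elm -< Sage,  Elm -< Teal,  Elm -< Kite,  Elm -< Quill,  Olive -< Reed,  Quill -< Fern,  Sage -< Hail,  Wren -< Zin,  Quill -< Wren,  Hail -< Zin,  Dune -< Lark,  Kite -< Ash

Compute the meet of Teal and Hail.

Common lower bounds of {Teal, Hail}: Elm.
The greatest among these is Elm.

Elm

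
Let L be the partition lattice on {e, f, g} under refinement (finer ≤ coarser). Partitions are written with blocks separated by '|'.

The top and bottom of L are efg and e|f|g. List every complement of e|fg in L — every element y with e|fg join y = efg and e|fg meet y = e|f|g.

ef|g, eg|f

Need y with e|fg ∨ y = efg and e|fg ∧ y = e|f|g.
Checking each element gives: ef|g, eg|f.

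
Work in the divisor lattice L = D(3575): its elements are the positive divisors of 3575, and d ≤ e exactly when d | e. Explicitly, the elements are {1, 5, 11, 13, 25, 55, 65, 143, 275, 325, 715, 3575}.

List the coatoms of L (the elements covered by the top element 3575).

275, 325, 715

The coatoms are exactly the elements covered by 3575: 275, 325, 715.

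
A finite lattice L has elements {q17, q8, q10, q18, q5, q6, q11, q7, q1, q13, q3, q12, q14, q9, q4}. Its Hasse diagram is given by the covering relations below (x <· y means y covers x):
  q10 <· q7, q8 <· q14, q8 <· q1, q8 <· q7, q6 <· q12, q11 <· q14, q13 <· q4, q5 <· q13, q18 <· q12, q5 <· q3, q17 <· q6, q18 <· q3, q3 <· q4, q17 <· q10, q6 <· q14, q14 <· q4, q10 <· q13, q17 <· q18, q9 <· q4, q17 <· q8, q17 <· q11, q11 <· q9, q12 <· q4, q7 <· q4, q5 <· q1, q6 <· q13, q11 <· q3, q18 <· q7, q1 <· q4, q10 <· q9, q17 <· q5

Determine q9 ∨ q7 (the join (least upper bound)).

Common upper bounds of {q9, q7}: q4.
The least among these is q4.

q4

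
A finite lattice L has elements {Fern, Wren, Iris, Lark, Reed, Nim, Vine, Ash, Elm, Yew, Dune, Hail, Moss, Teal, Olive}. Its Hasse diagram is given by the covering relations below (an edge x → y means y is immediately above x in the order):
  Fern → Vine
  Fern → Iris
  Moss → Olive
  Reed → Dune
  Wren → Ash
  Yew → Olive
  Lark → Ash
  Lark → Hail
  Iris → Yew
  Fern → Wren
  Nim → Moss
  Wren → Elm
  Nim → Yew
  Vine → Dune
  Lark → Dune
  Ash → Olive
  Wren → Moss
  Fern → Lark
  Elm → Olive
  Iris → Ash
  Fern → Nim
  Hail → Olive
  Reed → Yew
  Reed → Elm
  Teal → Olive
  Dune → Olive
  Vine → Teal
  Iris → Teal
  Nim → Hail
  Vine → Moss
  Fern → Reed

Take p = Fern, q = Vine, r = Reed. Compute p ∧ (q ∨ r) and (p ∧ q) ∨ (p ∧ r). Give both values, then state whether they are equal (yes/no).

Fern; Fern; yes

q ∨ r = Dune, so p ∧ (q ∨ r) = Fern ∧ Dune = Fern.
p ∧ q = Fern and p ∧ r = Fern, so (p ∧ q) ∨ (p ∧ r) = Fern ∨ Fern = Fern.
Equal: yes.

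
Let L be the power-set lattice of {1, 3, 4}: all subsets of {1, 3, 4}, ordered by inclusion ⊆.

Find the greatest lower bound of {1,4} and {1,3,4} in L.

Under ⊆, meet is intersection: {1,4} ∩ {1,3,4} = {1,4}.

{1,4}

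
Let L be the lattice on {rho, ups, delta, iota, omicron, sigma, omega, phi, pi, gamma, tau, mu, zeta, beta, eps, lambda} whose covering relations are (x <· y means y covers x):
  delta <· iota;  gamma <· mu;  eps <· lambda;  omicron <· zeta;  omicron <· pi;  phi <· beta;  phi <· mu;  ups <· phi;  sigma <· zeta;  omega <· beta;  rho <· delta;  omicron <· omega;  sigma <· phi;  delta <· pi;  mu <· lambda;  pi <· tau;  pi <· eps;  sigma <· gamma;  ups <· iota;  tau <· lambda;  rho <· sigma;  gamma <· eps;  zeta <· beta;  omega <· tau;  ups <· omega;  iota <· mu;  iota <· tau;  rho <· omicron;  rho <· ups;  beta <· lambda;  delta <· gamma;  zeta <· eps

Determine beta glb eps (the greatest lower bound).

zeta

Common lower bounds of {beta, eps}: omicron, rho, sigma, zeta.
The greatest among these is zeta.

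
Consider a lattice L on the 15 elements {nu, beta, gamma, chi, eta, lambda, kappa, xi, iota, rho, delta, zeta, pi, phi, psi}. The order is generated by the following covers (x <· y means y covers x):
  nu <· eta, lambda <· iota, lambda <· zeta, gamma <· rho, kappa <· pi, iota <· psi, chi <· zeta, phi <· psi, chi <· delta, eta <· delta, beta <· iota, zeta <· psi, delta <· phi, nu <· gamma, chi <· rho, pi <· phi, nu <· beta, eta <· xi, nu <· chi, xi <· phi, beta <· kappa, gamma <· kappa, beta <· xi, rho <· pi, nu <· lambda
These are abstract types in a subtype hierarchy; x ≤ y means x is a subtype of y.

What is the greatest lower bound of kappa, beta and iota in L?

Common lower bounds of {kappa, beta, iota}: beta, nu.
The greatest among these is beta.

beta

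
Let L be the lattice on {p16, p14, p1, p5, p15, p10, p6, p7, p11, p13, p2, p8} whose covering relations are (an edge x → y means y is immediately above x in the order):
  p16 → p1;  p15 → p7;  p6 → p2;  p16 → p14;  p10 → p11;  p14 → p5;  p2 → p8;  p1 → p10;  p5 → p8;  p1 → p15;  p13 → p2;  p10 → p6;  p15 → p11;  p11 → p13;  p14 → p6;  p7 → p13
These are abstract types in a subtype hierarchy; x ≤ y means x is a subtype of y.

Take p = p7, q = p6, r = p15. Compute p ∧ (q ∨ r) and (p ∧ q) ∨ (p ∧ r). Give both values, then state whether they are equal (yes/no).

q ∨ r = p2, so p ∧ (q ∨ r) = p7 ∧ p2 = p7.
p ∧ q = p1 and p ∧ r = p15, so (p ∧ q) ∨ (p ∧ r) = p1 ∨ p15 = p15.
Equal: no.

p7; p15; no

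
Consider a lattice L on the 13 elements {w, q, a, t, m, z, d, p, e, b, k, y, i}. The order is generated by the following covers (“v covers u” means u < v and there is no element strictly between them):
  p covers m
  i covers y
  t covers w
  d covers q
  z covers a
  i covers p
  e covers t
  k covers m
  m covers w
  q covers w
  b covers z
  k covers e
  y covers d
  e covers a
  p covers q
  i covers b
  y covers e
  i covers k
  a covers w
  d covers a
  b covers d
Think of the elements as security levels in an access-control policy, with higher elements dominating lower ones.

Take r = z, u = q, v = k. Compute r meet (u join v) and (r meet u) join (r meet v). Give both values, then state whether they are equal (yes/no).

u join v = i, so r meet (u join v) = z meet i = z.
r meet u = w and r meet v = a, so (r meet u) join (r meet v) = w join a = a.
Equal: no.

z; a; no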